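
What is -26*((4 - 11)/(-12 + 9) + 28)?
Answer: -2366/3 ≈ -788.67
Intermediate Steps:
-26*((4 - 11)/(-12 + 9) + 28) = -26*(-7/(-3) + 28) = -26*(-7*(-⅓) + 28) = -26*(7/3 + 28) = -26*91/3 = -2366/3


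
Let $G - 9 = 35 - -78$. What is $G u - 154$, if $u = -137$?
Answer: $-16868$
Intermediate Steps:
$G = 122$ ($G = 9 + \left(35 - -78\right) = 9 + \left(35 + 78\right) = 9 + 113 = 122$)
$G u - 154 = 122 \left(-137\right) - 154 = -16714 - 154 = -16868$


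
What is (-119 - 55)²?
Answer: 30276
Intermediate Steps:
(-119 - 55)² = (-174)² = 30276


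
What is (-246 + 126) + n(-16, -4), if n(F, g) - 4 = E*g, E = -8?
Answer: -84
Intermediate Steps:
n(F, g) = 4 - 8*g
(-246 + 126) + n(-16, -4) = (-246 + 126) + (4 - 8*(-4)) = -120 + (4 + 32) = -120 + 36 = -84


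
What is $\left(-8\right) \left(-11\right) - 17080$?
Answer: $-16992$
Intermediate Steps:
$\left(-8\right) \left(-11\right) - 17080 = 88 - 17080 = -16992$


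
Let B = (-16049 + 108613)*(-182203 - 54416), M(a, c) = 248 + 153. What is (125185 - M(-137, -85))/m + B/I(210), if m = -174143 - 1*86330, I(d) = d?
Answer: -950830692015418/9116555 ≈ -1.0430e+8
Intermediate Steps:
M(a, c) = 401
m = -260473 (m = -174143 - 86330 = -260473)
B = -21902401116 (B = 92564*(-236619) = -21902401116)
(125185 - M(-137, -85))/m + B/I(210) = (125185 - 1*401)/(-260473) - 21902401116/210 = (125185 - 401)*(-1/260473) - 21902401116*1/210 = 124784*(-1/260473) - 3650400186/35 = -124784/260473 - 3650400186/35 = -950830692015418/9116555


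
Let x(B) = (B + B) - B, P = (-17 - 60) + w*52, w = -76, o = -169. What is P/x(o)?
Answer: 4029/169 ≈ 23.840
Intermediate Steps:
P = -4029 (P = (-17 - 60) - 76*52 = -77 - 3952 = -4029)
x(B) = B (x(B) = 2*B - B = B)
P/x(o) = -4029/(-169) = -4029*(-1/169) = 4029/169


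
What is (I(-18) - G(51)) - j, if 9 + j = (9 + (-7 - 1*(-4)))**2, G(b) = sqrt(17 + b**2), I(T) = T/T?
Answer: -26 - sqrt(2618) ≈ -77.166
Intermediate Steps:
I(T) = 1
j = 27 (j = -9 + (9 + (-7 - 1*(-4)))**2 = -9 + (9 + (-7 + 4))**2 = -9 + (9 - 3)**2 = -9 + 6**2 = -9 + 36 = 27)
(I(-18) - G(51)) - j = (1 - sqrt(17 + 51**2)) - 1*27 = (1 - sqrt(17 + 2601)) - 27 = (1 - sqrt(2618)) - 27 = -26 - sqrt(2618)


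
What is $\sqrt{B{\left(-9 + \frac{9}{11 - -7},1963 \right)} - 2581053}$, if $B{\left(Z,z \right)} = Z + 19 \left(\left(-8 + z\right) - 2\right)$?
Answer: $\frac{i \sqrt{10175818}}{2} \approx 1595.0 i$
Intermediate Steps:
$B{\left(Z,z \right)} = -190 + Z + 19 z$ ($B{\left(Z,z \right)} = Z + 19 \left(-10 + z\right) = Z + \left(-190 + 19 z\right) = -190 + Z + 19 z$)
$\sqrt{B{\left(-9 + \frac{9}{11 - -7},1963 \right)} - 2581053} = \sqrt{\left(-190 - \left(9 - \frac{9}{11 - -7}\right) + 19 \cdot 1963\right) - 2581053} = \sqrt{\left(-190 - \left(9 - \frac{9}{11 + 7}\right) + 37297\right) - 2581053} = \sqrt{\left(-190 - \left(9 - \frac{9}{18}\right) + 37297\right) - 2581053} = \sqrt{\left(-190 + \left(-9 + 9 \cdot \frac{1}{18}\right) + 37297\right) - 2581053} = \sqrt{\left(-190 + \left(-9 + \frac{1}{2}\right) + 37297\right) - 2581053} = \sqrt{\left(-190 - \frac{17}{2} + 37297\right) - 2581053} = \sqrt{\frac{74197}{2} - 2581053} = \sqrt{- \frac{5087909}{2}} = \frac{i \sqrt{10175818}}{2}$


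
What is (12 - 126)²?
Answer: 12996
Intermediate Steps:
(12 - 126)² = (-114)² = 12996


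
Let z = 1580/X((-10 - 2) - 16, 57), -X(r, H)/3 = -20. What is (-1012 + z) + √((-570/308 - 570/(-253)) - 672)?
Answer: -2957/3 + 3*I*√936189562/3542 ≈ -985.67 + 25.915*I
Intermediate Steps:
X(r, H) = 60 (X(r, H) = -3*(-20) = 60)
z = 79/3 (z = 1580/60 = 1580*(1/60) = 79/3 ≈ 26.333)
(-1012 + z) + √((-570/308 - 570/(-253)) - 672) = (-1012 + 79/3) + √((-570/308 - 570/(-253)) - 672) = -2957/3 + √((-570*1/308 - 570*(-1/253)) - 672) = -2957/3 + √((-285/154 + 570/253) - 672) = -2957/3 + √(1425/3542 - 672) = -2957/3 + √(-2378799/3542) = -2957/3 + 3*I*√936189562/3542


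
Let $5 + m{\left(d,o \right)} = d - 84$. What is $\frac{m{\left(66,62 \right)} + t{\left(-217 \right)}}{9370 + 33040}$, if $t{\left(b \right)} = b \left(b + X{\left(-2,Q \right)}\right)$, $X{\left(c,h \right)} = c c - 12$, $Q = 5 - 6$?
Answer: $\frac{24401}{21205} \approx 1.1507$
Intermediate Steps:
$m{\left(d,o \right)} = -89 + d$ ($m{\left(d,o \right)} = -5 + \left(d - 84\right) = -5 + \left(-84 + d\right) = -89 + d$)
$Q = -1$ ($Q = 5 - 6 = -1$)
$X{\left(c,h \right)} = -12 + c^{2}$ ($X{\left(c,h \right)} = c^{2} - 12 = -12 + c^{2}$)
$t{\left(b \right)} = b \left(-8 + b\right)$ ($t{\left(b \right)} = b \left(b - \left(12 - \left(-2\right)^{2}\right)\right) = b \left(b + \left(-12 + 4\right)\right) = b \left(b - 8\right) = b \left(-8 + b\right)$)
$\frac{m{\left(66,62 \right)} + t{\left(-217 \right)}}{9370 + 33040} = \frac{\left(-89 + 66\right) - 217 \left(-8 - 217\right)}{9370 + 33040} = \frac{-23 - -48825}{42410} = \left(-23 + 48825\right) \frac{1}{42410} = 48802 \cdot \frac{1}{42410} = \frac{24401}{21205}$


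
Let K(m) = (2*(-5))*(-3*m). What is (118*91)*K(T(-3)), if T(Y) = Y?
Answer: -966420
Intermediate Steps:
K(m) = 30*m (K(m) = -(-30)*m = 30*m)
(118*91)*K(T(-3)) = (118*91)*(30*(-3)) = 10738*(-90) = -966420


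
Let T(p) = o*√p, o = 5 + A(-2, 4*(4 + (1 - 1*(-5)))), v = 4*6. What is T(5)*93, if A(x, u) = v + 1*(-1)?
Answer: 2604*√5 ≈ 5822.7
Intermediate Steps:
v = 24
A(x, u) = 23 (A(x, u) = 24 + 1*(-1) = 24 - 1 = 23)
o = 28 (o = 5 + 23 = 28)
T(p) = 28*√p
T(5)*93 = (28*√5)*93 = 2604*√5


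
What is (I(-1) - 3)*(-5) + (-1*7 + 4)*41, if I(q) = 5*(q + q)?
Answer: -58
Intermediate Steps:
I(q) = 10*q (I(q) = 5*(2*q) = 10*q)
(I(-1) - 3)*(-5) + (-1*7 + 4)*41 = (10*(-1) - 3)*(-5) + (-1*7 + 4)*41 = (-10 - 3)*(-5) + (-7 + 4)*41 = -13*(-5) - 3*41 = 65 - 123 = -58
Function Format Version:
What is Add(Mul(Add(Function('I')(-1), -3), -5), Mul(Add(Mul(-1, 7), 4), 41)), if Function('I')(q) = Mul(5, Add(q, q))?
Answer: -58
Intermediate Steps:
Function('I')(q) = Mul(10, q) (Function('I')(q) = Mul(5, Mul(2, q)) = Mul(10, q))
Add(Mul(Add(Function('I')(-1), -3), -5), Mul(Add(Mul(-1, 7), 4), 41)) = Add(Mul(Add(Mul(10, -1), -3), -5), Mul(Add(Mul(-1, 7), 4), 41)) = Add(Mul(Add(-10, -3), -5), Mul(Add(-7, 4), 41)) = Add(Mul(-13, -5), Mul(-3, 41)) = Add(65, -123) = -58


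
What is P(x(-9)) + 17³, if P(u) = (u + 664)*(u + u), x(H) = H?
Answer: -6877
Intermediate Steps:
P(u) = 2*u*(664 + u) (P(u) = (664 + u)*(2*u) = 2*u*(664 + u))
P(x(-9)) + 17³ = 2*(-9)*(664 - 9) + 17³ = 2*(-9)*655 + 4913 = -11790 + 4913 = -6877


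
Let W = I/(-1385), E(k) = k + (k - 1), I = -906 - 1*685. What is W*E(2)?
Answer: 4773/1385 ≈ 3.4462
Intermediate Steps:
I = -1591 (I = -906 - 685 = -1591)
E(k) = -1 + 2*k (E(k) = k + (-1 + k) = -1 + 2*k)
W = 1591/1385 (W = -1591/(-1385) = -1591*(-1/1385) = 1591/1385 ≈ 1.1487)
W*E(2) = 1591*(-1 + 2*2)/1385 = 1591*(-1 + 4)/1385 = (1591/1385)*3 = 4773/1385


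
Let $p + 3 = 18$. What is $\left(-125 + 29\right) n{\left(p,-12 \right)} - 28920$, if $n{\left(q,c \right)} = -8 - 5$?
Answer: $-27672$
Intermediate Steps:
$p = 15$ ($p = -3 + 18 = 15$)
$n{\left(q,c \right)} = -13$ ($n{\left(q,c \right)} = -8 - 5 = -13$)
$\left(-125 + 29\right) n{\left(p,-12 \right)} - 28920 = \left(-125 + 29\right) \left(-13\right) - 28920 = \left(-96\right) \left(-13\right) - 28920 = 1248 - 28920 = -27672$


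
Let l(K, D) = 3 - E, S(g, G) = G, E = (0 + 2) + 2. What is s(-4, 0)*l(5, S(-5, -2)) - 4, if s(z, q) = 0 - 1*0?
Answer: -4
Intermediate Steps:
s(z, q) = 0 (s(z, q) = 0 + 0 = 0)
E = 4 (E = 2 + 2 = 4)
l(K, D) = -1 (l(K, D) = 3 - 1*4 = 3 - 4 = -1)
s(-4, 0)*l(5, S(-5, -2)) - 4 = 0*(-1) - 4 = 0 - 4 = -4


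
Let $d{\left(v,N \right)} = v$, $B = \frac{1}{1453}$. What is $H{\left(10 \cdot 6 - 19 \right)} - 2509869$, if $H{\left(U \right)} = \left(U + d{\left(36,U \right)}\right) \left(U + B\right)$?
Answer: $- \frac{3642252459}{1453} \approx -2.5067 \cdot 10^{6}$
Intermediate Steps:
$B = \frac{1}{1453} \approx 0.00068823$
$H{\left(U \right)} = \left(36 + U\right) \left(\frac{1}{1453} + U\right)$ ($H{\left(U \right)} = \left(U + 36\right) \left(U + \frac{1}{1453}\right) = \left(36 + U\right) \left(\frac{1}{1453} + U\right)$)
$H{\left(10 \cdot 6 - 19 \right)} - 2509869 = \left(\frac{36}{1453} + \left(10 \cdot 6 - 19\right)^{2} + \frac{52309 \left(10 \cdot 6 - 19\right)}{1453}\right) - 2509869 = \left(\frac{36}{1453} + \left(60 - 19\right)^{2} + \frac{52309 \left(60 - 19\right)}{1453}\right) - 2509869 = \left(\frac{36}{1453} + 41^{2} + \frac{52309}{1453} \cdot 41\right) - 2509869 = \left(\frac{36}{1453} + 1681 + \frac{2144669}{1453}\right) - 2509869 = \frac{4587198}{1453} - 2509869 = - \frac{3642252459}{1453}$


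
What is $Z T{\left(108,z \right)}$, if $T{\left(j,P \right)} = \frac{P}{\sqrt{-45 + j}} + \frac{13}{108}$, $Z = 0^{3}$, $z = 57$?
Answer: $0$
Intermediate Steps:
$Z = 0$
$T{\left(j,P \right)} = \frac{13}{108} + \frac{P}{\sqrt{-45 + j}}$ ($T{\left(j,P \right)} = \frac{P}{\sqrt{-45 + j}} + 13 \cdot \frac{1}{108} = \frac{P}{\sqrt{-45 + j}} + \frac{13}{108} = \frac{13}{108} + \frac{P}{\sqrt{-45 + j}}$)
$Z T{\left(108,z \right)} = 0 \left(\frac{13}{108} + \frac{57}{\sqrt{-45 + 108}}\right) = 0 \left(\frac{13}{108} + \frac{57}{3 \sqrt{7}}\right) = 0 \left(\frac{13}{108} + 57 \frac{\sqrt{7}}{21}\right) = 0 \left(\frac{13}{108} + \frac{19 \sqrt{7}}{7}\right) = 0$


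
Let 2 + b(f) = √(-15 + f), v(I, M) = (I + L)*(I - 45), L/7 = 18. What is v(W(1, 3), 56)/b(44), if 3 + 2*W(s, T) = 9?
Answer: -10836/25 - 5418*√29/25 ≈ -1600.5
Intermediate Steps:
L = 126 (L = 7*18 = 126)
W(s, T) = 3 (W(s, T) = -3/2 + (½)*9 = -3/2 + 9/2 = 3)
v(I, M) = (-45 + I)*(126 + I) (v(I, M) = (I + 126)*(I - 45) = (126 + I)*(-45 + I) = (-45 + I)*(126 + I))
b(f) = -2 + √(-15 + f)
v(W(1, 3), 56)/b(44) = (-5670 + 3² + 81*3)/(-2 + √(-15 + 44)) = (-5670 + 9 + 243)/(-2 + √29) = -5418/(-2 + √29)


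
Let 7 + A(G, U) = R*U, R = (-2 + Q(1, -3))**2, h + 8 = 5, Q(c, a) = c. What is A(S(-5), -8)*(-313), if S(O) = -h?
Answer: 4695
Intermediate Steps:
h = -3 (h = -8 + 5 = -3)
R = 1 (R = (-2 + 1)**2 = (-1)**2 = 1)
S(O) = 3 (S(O) = -1*(-3) = 3)
A(G, U) = -7 + U (A(G, U) = -7 + 1*U = -7 + U)
A(S(-5), -8)*(-313) = (-7 - 8)*(-313) = -15*(-313) = 4695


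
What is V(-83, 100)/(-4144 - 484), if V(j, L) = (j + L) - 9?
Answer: -2/1157 ≈ -0.0017286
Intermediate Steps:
V(j, L) = -9 + L + j (V(j, L) = (L + j) - 9 = -9 + L + j)
V(-83, 100)/(-4144 - 484) = (-9 + 100 - 83)/(-4144 - 484) = 8/(-4628) = 8*(-1/4628) = -2/1157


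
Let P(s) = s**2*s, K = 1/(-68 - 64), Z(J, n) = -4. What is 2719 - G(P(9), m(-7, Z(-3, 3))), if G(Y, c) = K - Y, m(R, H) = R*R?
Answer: 455137/132 ≈ 3448.0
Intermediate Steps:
K = -1/132 (K = 1/(-132) = -1/132 ≈ -0.0075758)
P(s) = s**3
m(R, H) = R**2
G(Y, c) = -1/132 - Y
2719 - G(P(9), m(-7, Z(-3, 3))) = 2719 - (-1/132 - 1*9**3) = 2719 - (-1/132 - 1*729) = 2719 - (-1/132 - 729) = 2719 - 1*(-96229/132) = 2719 + 96229/132 = 455137/132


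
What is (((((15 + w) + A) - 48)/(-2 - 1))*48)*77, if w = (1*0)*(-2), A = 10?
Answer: 28336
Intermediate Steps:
w = 0 (w = 0*(-2) = 0)
(((((15 + w) + A) - 48)/(-2 - 1))*48)*77 = (((((15 + 0) + 10) - 48)/(-2 - 1))*48)*77 = ((((15 + 10) - 48)/(-3))*48)*77 = (((25 - 48)*(-⅓))*48)*77 = (-23*(-⅓)*48)*77 = ((23/3)*48)*77 = 368*77 = 28336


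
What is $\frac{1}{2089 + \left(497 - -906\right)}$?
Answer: $\frac{1}{3492} \approx 0.00028637$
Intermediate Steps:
$\frac{1}{2089 + \left(497 - -906\right)} = \frac{1}{2089 + \left(497 + 906\right)} = \frac{1}{2089 + 1403} = \frac{1}{3492}$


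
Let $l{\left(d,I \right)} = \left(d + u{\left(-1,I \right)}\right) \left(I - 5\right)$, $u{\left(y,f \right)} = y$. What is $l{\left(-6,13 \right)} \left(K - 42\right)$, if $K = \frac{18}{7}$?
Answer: $2208$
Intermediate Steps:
$K = \frac{18}{7}$ ($K = 18 \cdot \frac{1}{7} = \frac{18}{7} \approx 2.5714$)
$l{\left(d,I \right)} = \left(-1 + d\right) \left(-5 + I\right)$ ($l{\left(d,I \right)} = \left(d - 1\right) \left(I - 5\right) = \left(-1 + d\right) \left(-5 + I\right)$)
$l{\left(-6,13 \right)} \left(K - 42\right) = \left(5 - 13 - -30 + 13 \left(-6\right)\right) \left(\frac{18}{7} - 42\right) = \left(5 - 13 + 30 - 78\right) \left(- \frac{276}{7}\right) = \left(-56\right) \left(- \frac{276}{7}\right) = 2208$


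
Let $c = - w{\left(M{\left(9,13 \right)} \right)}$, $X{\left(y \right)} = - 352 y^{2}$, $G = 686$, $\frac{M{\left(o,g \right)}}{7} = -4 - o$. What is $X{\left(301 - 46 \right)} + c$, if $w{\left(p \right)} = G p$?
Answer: $-22826374$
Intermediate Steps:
$M{\left(o,g \right)} = -28 - 7 o$ ($M{\left(o,g \right)} = 7 \left(-4 - o\right) = -28 - 7 o$)
$w{\left(p \right)} = 686 p$
$c = 62426$ ($c = - 686 \left(-28 - 63\right) = - 686 \left(-91\right) = \left(-1\right) \left(-62426\right) = 62426$)
$X{\left(301 - 46 \right)} + c = - 352 \left(301 - 46\right)^{2} + 62426 = - 352 \cdot 255^{2} + 62426 = \left(-352\right) 65025 + 62426 = -22888800 + 62426 = -22826374$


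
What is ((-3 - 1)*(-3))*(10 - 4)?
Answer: 72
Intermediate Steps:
((-3 - 1)*(-3))*(10 - 4) = -4*(-3)*6 = 12*6 = 72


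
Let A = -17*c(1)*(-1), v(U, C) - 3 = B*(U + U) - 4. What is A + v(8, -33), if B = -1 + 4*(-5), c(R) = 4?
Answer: -269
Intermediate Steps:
B = -21 (B = -1 - 20 = -21)
v(U, C) = -1 - 42*U (v(U, C) = 3 + (-21*(U + U) - 4) = 3 + (-42*U - 4) = 3 + (-4 - 42*U) = -1 - 42*U)
A = 68 (A = -17*4*(-1) = -68*(-1) = 68)
A + v(8, -33) = 68 + (-1 - 42*8) = 68 + (-1 - 336) = 68 - 337 = -269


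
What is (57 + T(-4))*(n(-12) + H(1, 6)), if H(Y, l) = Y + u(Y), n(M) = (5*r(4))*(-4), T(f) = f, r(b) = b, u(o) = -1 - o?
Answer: -4293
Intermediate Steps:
n(M) = -80 (n(M) = (5*4)*(-4) = 20*(-4) = -80)
H(Y, l) = -1 (H(Y, l) = Y + (-1 - Y) = -1)
(57 + T(-4))*(n(-12) + H(1, 6)) = (57 - 4)*(-80 - 1) = 53*(-81) = -4293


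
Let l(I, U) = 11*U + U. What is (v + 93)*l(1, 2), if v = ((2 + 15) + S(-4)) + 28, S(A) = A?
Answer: 3216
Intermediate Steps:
l(I, U) = 12*U
v = 41 (v = ((2 + 15) - 4) + 28 = (17 - 4) + 28 = 13 + 28 = 41)
(v + 93)*l(1, 2) = (41 + 93)*(12*2) = 134*24 = 3216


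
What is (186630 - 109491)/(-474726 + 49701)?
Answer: -8571/47225 ≈ -0.18149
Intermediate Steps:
(186630 - 109491)/(-474726 + 49701) = 77139/(-425025) = 77139*(-1/425025) = -8571/47225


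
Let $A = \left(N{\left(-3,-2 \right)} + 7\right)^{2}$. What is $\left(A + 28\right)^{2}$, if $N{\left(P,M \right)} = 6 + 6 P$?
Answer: $2809$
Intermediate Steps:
$A = 25$ ($A = \left(\left(6 + 6 \left(-3\right)\right) + 7\right)^{2} = \left(\left(6 - 18\right) + 7\right)^{2} = \left(-12 + 7\right)^{2} = \left(-5\right)^{2} = 25$)
$\left(A + 28\right)^{2} = \left(25 + 28\right)^{2} = 53^{2} = 2809$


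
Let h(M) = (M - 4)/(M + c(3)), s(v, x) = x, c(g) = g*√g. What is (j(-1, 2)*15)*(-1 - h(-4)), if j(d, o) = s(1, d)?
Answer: -315/11 - 360*√3/11 ≈ -85.322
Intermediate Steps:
c(g) = g^(3/2)
h(M) = (-4 + M)/(M + 3*√3) (h(M) = (M - 4)/(M + 3^(3/2)) = (-4 + M)/(M + 3*√3))
j(d, o) = d
(j(-1, 2)*15)*(-1 - h(-4)) = (-1*15)*(-1 - (-4 - 4)/(-4 + 3*√3)) = -15*(-1 - (-8)/(-4 + 3*√3)) = -15*(-1 + 8/(-4 + 3*√3)) = 15 - 120/(-4 + 3*√3)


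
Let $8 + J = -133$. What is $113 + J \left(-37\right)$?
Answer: $5330$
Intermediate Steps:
$J = -141$ ($J = -8 - 133 = -141$)
$113 + J \left(-37\right) = 113 - -5217 = 113 + 5217 = 5330$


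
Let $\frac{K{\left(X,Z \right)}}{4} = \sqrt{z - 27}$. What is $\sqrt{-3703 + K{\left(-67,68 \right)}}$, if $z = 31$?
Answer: $i \sqrt{3695} \approx 60.786 i$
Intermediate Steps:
$K{\left(X,Z \right)} = 8$ ($K{\left(X,Z \right)} = 4 \sqrt{31 - 27} = 4 \sqrt{4} = 4 \cdot 2 = 8$)
$\sqrt{-3703 + K{\left(-67,68 \right)}} = \sqrt{-3703 + 8} = \sqrt{-3695} = i \sqrt{3695}$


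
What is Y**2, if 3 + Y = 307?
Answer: 92416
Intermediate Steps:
Y = 304 (Y = -3 + 307 = 304)
Y**2 = 304**2 = 92416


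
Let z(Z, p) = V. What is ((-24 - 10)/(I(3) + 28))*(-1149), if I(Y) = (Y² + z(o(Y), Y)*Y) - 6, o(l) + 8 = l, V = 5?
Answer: 19533/23 ≈ 849.26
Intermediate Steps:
o(l) = -8 + l
z(Z, p) = 5
I(Y) = -6 + Y² + 5*Y (I(Y) = (Y² + 5*Y) - 6 = -6 + Y² + 5*Y)
((-24 - 10)/(I(3) + 28))*(-1149) = ((-24 - 10)/((-6 + 3² + 5*3) + 28))*(-1149) = -34/((-6 + 9 + 15) + 28)*(-1149) = -34/(18 + 28)*(-1149) = -34/46*(-1149) = -34*1/46*(-1149) = -17/23*(-1149) = 19533/23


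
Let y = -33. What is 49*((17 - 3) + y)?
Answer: -931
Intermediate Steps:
49*((17 - 3) + y) = 49*((17 - 3) - 33) = 49*(14 - 33) = 49*(-19) = -931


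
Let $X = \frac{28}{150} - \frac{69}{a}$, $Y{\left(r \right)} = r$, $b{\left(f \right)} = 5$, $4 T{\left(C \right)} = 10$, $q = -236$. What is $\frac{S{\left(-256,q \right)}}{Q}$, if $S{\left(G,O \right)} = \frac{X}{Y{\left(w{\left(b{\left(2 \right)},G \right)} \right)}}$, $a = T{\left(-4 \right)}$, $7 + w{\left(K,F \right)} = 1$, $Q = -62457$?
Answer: $- \frac{1028}{14052825} \approx -7.3153 \cdot 10^{-5}$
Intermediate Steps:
$T{\left(C \right)} = \frac{5}{2}$ ($T{\left(C \right)} = \frac{1}{4} \cdot 10 = \frac{5}{2}$)
$w{\left(K,F \right)} = -6$ ($w{\left(K,F \right)} = -7 + 1 = -6$)
$a = \frac{5}{2} \approx 2.5$
$X = - \frac{2056}{75}$ ($X = \frac{28}{150} - \frac{69}{\frac{5}{2}} = 28 \cdot \frac{1}{150} - \frac{138}{5} = \frac{14}{75} - \frac{138}{5} = - \frac{2056}{75} \approx -27.413$)
$S{\left(G,O \right)} = \frac{1028}{225}$ ($S{\left(G,O \right)} = - \frac{2056}{75 \left(-6\right)} = \left(- \frac{2056}{75}\right) \left(- \frac{1}{6}\right) = \frac{1028}{225}$)
$\frac{S{\left(-256,q \right)}}{Q} = \frac{1028}{225 \left(-62457\right)} = \frac{1028}{225} \left(- \frac{1}{62457}\right) = - \frac{1028}{14052825}$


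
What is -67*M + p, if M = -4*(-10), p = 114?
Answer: -2566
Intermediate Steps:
M = 40
-67*M + p = -67*40 + 114 = -2680 + 114 = -2566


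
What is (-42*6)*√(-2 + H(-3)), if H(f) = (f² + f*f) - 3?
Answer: -252*√13 ≈ -908.60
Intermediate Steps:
H(f) = -3 + 2*f² (H(f) = (f² + f²) - 3 = 2*f² - 3 = -3 + 2*f²)
(-42*6)*√(-2 + H(-3)) = (-42*6)*√(-2 + (-3 + 2*(-3)²)) = -252*√(-2 + (-3 + 2*9)) = -252*√(-2 + (-3 + 18)) = -252*√(-2 + 15) = -252*√13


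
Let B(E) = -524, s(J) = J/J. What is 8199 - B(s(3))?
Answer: 8723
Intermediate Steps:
s(J) = 1
8199 - B(s(3)) = 8199 - 1*(-524) = 8199 + 524 = 8723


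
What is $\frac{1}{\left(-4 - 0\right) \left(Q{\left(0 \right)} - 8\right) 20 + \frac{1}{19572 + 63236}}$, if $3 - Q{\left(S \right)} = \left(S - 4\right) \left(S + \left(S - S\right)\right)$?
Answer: $\frac{82808}{33123201} \approx 0.0025$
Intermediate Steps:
$Q{\left(S \right)} = 3 - S \left(-4 + S\right)$ ($Q{\left(S \right)} = 3 - \left(S - 4\right) \left(S + \left(S - S\right)\right) = 3 - \left(-4 + S\right) \left(S + 0\right) = 3 - \left(-4 + S\right) S = 3 - S \left(-4 + S\right)$)
$\frac{1}{\left(-4 - 0\right) \left(Q{\left(0 \right)} - 8\right) 20 + \frac{1}{19572 + 63236}} = \frac{1}{\left(-4 - 0\right) \left(\left(3 - 0^{2} + 4 \cdot 0\right) - 8\right) 20 + \frac{1}{19572 + 63236}} = \frac{1}{\left(-4 + 0\right) \left(\left(3 - 0 + 0\right) - 8\right) 20 + \frac{1}{82808}} = \frac{1}{- 4 \left(\left(3 + 0 + 0\right) - 8\right) 20 + \frac{1}{82808}} = \frac{1}{- 4 \left(3 - 8\right) 20 + \frac{1}{82808}} = \frac{1}{\left(-4\right) \left(-5\right) 20 + \frac{1}{82808}} = \frac{1}{20 \cdot 20 + \frac{1}{82808}} = \frac{1}{400 + \frac{1}{82808}} = \frac{1}{\frac{33123201}{82808}} = \frac{82808}{33123201}$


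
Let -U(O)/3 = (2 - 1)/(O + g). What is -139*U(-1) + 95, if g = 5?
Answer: 797/4 ≈ 199.25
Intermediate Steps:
U(O) = -3/(5 + O) (U(O) = -3*(2 - 1)/(O + 5) = -3/(5 + O))
-139*U(-1) + 95 = -(-417)/(5 - 1) + 95 = -(-417)/4 + 95 = -139*(-¾) + 95 = 417/4 + 95 = 797/4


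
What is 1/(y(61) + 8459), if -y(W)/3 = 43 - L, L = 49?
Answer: 1/8477 ≈ 0.00011797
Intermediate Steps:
y(W) = 18 (y(W) = -3*(43 - 1*49) = -3*(43 - 49) = -3*(-6) = 18)
1/(y(61) + 8459) = 1/(18 + 8459) = 1/8477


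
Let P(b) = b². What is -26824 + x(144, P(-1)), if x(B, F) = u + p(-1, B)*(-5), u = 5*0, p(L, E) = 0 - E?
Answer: -26104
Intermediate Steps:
p(L, E) = -E
u = 0
x(B, F) = 5*B (x(B, F) = 0 - B*(-5) = 0 + 5*B = 5*B)
-26824 + x(144, P(-1)) = -26824 + 5*144 = -26824 + 720 = -26104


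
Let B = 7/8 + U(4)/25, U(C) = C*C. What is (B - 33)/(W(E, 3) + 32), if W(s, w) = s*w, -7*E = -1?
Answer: -44079/45400 ≈ -0.97090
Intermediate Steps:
U(C) = C**2
E = 1/7 (E = -1/7*(-1) = 1/7 ≈ 0.14286)
B = 303/200 (B = 7/8 + 4**2/25 = 7*(1/8) + 16*(1/25) = 7/8 + 16/25 = 303/200 ≈ 1.5150)
(B - 33)/(W(E, 3) + 32) = (303/200 - 33)/((1/7)*3 + 32) = -6297/200/(3/7 + 32) = -6297/200/(227/7) = (7/227)*(-6297/200) = -44079/45400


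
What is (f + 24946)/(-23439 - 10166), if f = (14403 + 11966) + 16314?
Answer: -67629/33605 ≈ -2.0125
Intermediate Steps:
f = 42683 (f = 26369 + 16314 = 42683)
(f + 24946)/(-23439 - 10166) = (42683 + 24946)/(-23439 - 10166) = 67629/(-33605) = 67629*(-1/33605) = -67629/33605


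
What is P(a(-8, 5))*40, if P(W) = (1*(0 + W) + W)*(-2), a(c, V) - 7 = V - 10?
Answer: -320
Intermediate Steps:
a(c, V) = -3 + V (a(c, V) = 7 + (V - 10) = 7 + (-10 + V) = -3 + V)
P(W) = -4*W (P(W) = (1*W + W)*(-2) = (W + W)*(-2) = (2*W)*(-2) = -4*W)
P(a(-8, 5))*40 = -4*(-3 + 5)*40 = -4*2*40 = -8*40 = -320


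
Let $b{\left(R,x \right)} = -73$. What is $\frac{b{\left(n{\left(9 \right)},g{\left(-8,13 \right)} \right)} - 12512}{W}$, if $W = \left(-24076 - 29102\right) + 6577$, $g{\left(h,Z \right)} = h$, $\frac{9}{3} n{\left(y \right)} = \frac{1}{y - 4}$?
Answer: $\frac{12585}{46601} \approx 0.27006$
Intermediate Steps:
$n{\left(y \right)} = \frac{1}{3 \left(-4 + y\right)}$ ($n{\left(y \right)} = \frac{1}{3 \left(y - 4\right)} = \frac{1}{3 \left(-4 + y\right)}$)
$W = -46601$ ($W = -53178 + 6577 = -46601$)
$\frac{b{\left(n{\left(9 \right)},g{\left(-8,13 \right)} \right)} - 12512}{W} = \frac{-73 - 12512}{-46601} = \left(-12585\right) \left(- \frac{1}{46601}\right) = \frac{12585}{46601}$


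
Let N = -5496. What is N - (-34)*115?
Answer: -1586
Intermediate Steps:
N - (-34)*115 = -5496 - (-34)*115 = -5496 - 1*(-3910) = -5496 + 3910 = -1586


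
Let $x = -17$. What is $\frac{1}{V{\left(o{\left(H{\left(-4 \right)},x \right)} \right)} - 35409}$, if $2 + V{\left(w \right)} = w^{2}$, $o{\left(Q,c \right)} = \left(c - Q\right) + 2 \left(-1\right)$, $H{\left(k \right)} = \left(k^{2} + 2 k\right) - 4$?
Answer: $- \frac{1}{34882} \approx -2.8668 \cdot 10^{-5}$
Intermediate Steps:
$H{\left(k \right)} = -4 + k^{2} + 2 k$
$o{\left(Q,c \right)} = -2 + c - Q$ ($o{\left(Q,c \right)} = \left(c - Q\right) - 2 = -2 + c - Q$)
$V{\left(w \right)} = -2 + w^{2}$
$\frac{1}{V{\left(o{\left(H{\left(-4 \right)},x \right)} \right)} - 35409} = \frac{1}{\left(-2 + \left(-2 - 17 - \left(-4 + \left(-4\right)^{2} + 2 \left(-4\right)\right)\right)^{2}\right) - 35409} = \frac{1}{\left(-2 + \left(-2 - 17 - \left(-4 + 16 - 8\right)\right)^{2}\right) - 35409} = \frac{1}{\left(-2 + \left(-2 - 17 - 4\right)^{2}\right) - 35409} = \frac{1}{\left(-2 + \left(-23\right)^{2}\right) - 35409} = \frac{1}{\left(-2 + 529\right) - 35409} = \frac{1}{527 - 35409} = \frac{1}{-34882} = - \frac{1}{34882}$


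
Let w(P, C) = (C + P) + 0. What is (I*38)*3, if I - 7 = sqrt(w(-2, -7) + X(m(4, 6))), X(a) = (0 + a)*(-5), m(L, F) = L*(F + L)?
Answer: 798 + 114*I*sqrt(209) ≈ 798.0 + 1648.1*I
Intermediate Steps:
X(a) = -5*a (X(a) = a*(-5) = -5*a)
w(P, C) = C + P
I = 7 + I*sqrt(209) (I = 7 + sqrt((-7 - 2) - 20*(6 + 4)) = 7 + sqrt(-9 - 20*10) = 7 + sqrt(-9 - 5*40) = 7 + sqrt(-9 - 200) = 7 + sqrt(-209) = 7 + I*sqrt(209) ≈ 7.0 + 14.457*I)
(I*38)*3 = ((7 + I*sqrt(209))*38)*3 = (266 + 38*I*sqrt(209))*3 = 798 + 114*I*sqrt(209)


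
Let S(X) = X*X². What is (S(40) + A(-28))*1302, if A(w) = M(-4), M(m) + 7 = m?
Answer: 83313678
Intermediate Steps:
M(m) = -7 + m
A(w) = -11 (A(w) = -7 - 4 = -11)
S(X) = X³
(S(40) + A(-28))*1302 = (40³ - 11)*1302 = (64000 - 11)*1302 = 63989*1302 = 83313678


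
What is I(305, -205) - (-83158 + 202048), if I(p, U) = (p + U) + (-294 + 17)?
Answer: -119067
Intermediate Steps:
I(p, U) = -277 + U + p (I(p, U) = (U + p) - 277 = -277 + U + p)
I(305, -205) - (-83158 + 202048) = (-277 - 205 + 305) - (-83158 + 202048) = -177 - 1*118890 = -177 - 118890 = -119067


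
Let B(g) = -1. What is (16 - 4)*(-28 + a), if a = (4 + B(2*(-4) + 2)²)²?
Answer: -36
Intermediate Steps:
a = 25 (a = (4 + (-1)²)² = (4 + 1)² = 5² = 25)
(16 - 4)*(-28 + a) = (16 - 4)*(-28 + 25) = 12*(-3) = -36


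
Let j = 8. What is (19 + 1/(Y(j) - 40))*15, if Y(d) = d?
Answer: 9105/32 ≈ 284.53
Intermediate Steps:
(19 + 1/(Y(j) - 40))*15 = (19 + 1/(8 - 40))*15 = (19 + 1/(-32))*15 = (19 - 1/32)*15 = (607/32)*15 = 9105/32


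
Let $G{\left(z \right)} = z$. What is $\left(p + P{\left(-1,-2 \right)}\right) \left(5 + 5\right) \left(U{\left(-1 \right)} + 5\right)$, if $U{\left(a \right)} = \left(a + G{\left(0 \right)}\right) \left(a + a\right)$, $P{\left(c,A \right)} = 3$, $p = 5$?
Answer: $560$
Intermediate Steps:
$U{\left(a \right)} = 2 a^{2}$ ($U{\left(a \right)} = \left(a + 0\right) \left(a + a\right) = a 2 a = 2 a^{2}$)
$\left(p + P{\left(-1,-2 \right)}\right) \left(5 + 5\right) \left(U{\left(-1 \right)} + 5\right) = \left(5 + 3\right) \left(5 + 5\right) \left(2 \left(-1\right)^{2} + 5\right) = 8 \cdot 10 \left(2 \cdot 1 + 5\right) = 80 \left(2 + 5\right) = 80 \cdot 7 = 560$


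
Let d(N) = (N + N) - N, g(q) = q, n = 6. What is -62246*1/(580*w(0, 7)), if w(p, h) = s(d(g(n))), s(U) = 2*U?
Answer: -31123/3480 ≈ -8.9434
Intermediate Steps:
d(N) = N (d(N) = 2*N - N = N)
w(p, h) = 12 (w(p, h) = 2*6 = 12)
-62246*1/(580*w(0, 7)) = -62246/((29*20)*12) = -62246/(580*12) = -62246/6960 = -62246*1/6960 = -31123/3480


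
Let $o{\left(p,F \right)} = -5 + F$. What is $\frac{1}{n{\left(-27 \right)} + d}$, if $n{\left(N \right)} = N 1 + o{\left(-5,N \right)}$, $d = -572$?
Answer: $- \frac{1}{631} \approx -0.0015848$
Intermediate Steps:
$n{\left(N \right)} = -5 + 2 N$ ($n{\left(N \right)} = N 1 + \left(-5 + N\right) = N + \left(-5 + N\right) = -5 + 2 N$)
$\frac{1}{n{\left(-27 \right)} + d} = \frac{1}{\left(-5 + 2 \left(-27\right)\right) - 572} = \frac{1}{\left(-5 - 54\right) - 572} = \frac{1}{-59 - 572} = \frac{1}{-631} = - \frac{1}{631}$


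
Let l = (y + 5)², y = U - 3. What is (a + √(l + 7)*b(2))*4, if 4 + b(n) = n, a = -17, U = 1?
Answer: -100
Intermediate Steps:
y = -2 (y = 1 - 3 = -2)
l = 9 (l = (-2 + 5)² = 3² = 9)
b(n) = -4 + n
(a + √(l + 7)*b(2))*4 = (-17 + √(9 + 7)*(-4 + 2))*4 = (-17 + √16*(-2))*4 = (-17 + 4*(-2))*4 = (-17 - 8)*4 = -25*4 = -100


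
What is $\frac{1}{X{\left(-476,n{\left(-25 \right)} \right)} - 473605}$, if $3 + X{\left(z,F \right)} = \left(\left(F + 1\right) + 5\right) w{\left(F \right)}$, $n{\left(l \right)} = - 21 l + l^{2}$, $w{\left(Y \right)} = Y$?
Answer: $\frac{1}{855792} \approx 1.1685 \cdot 10^{-6}$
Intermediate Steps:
$n{\left(l \right)} = l^{2} - 21 l$
$X{\left(z,F \right)} = -3 + F \left(6 + F\right)$ ($X{\left(z,F \right)} = -3 + \left(\left(F + 1\right) + 5\right) F = -3 + \left(\left(1 + F\right) + 5\right) F = -3 + \left(6 + F\right) F = -3 + F \left(6 + F\right)$)
$\frac{1}{X{\left(-476,n{\left(-25 \right)} \right)} - 473605} = \frac{1}{\left(-3 + \left(- 25 \left(-21 - 25\right)\right)^{2} + 6 \left(- 25 \left(-21 - 25\right)\right)\right) - 473605} = \frac{1}{\left(-3 + \left(\left(-25\right) \left(-46\right)\right)^{2} + 6 \left(\left(-25\right) \left(-46\right)\right)\right) - 473605} = \frac{1}{\left(-3 + 1150^{2} + 6 \cdot 1150\right) - 473605} = \frac{1}{\left(-3 + 1322500 + 6900\right) - 473605} = \frac{1}{1329397 - 473605} = \frac{1}{855792}$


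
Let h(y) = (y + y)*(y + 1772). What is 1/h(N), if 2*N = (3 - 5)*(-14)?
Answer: 1/50008 ≈ 1.9997e-5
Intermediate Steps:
N = 14 (N = ((3 - 5)*(-14))/2 = (-2*(-14))/2 = (½)*28 = 14)
h(y) = 2*y*(1772 + y) (h(y) = (2*y)*(1772 + y) = 2*y*(1772 + y))
1/h(N) = 1/(2*14*(1772 + 14)) = 1/(2*14*1786) = 1/50008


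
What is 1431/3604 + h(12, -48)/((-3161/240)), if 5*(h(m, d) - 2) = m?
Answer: 13539/214948 ≈ 0.062987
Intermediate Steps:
h(m, d) = 2 + m/5
1431/3604 + h(12, -48)/((-3161/240)) = 1431/3604 + (2 + (⅕)*12)/((-3161/240)) = 1431*(1/3604) + (2 + 12/5)/((-3161*1/240)) = 27/68 + 22/(5*(-3161/240)) = 27/68 + (22/5)*(-240/3161) = 27/68 - 1056/3161 = 13539/214948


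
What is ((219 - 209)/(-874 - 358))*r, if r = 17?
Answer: -85/616 ≈ -0.13799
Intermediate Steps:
((219 - 209)/(-874 - 358))*r = ((219 - 209)/(-874 - 358))*17 = (10/(-1232))*17 = (10*(-1/1232))*17 = -5/616*17 = -85/616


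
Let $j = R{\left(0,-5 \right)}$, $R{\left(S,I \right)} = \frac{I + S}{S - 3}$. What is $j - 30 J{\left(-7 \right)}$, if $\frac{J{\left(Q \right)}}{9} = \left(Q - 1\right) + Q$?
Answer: $\frac{12155}{3} \approx 4051.7$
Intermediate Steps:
$J{\left(Q \right)} = -9 + 18 Q$ ($J{\left(Q \right)} = 9 \left(\left(Q - 1\right) + Q\right) = 9 \left(\left(-1 + Q\right) + Q\right) = 9 \left(-1 + 2 Q\right) = -9 + 18 Q$)
$R{\left(S,I \right)} = \frac{I + S}{-3 + S}$
$j = \frac{5}{3}$ ($j = \frac{-5 + 0}{-3 + 0} = \frac{1}{-3} \left(-5\right) = \left(- \frac{1}{3}\right) \left(-5\right) = \frac{5}{3} \approx 1.6667$)
$j - 30 J{\left(-7 \right)} = \frac{5}{3} - 30 \left(-9 + 18 \left(-7\right)\right) = \frac{5}{3} - 30 \left(-9 - 126\right) = \frac{5}{3} - -4050 = \frac{5}{3} + 4050 = \frac{12155}{3}$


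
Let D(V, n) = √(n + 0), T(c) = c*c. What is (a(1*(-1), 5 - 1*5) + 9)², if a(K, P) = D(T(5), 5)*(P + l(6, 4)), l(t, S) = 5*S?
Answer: 2081 + 360*√5 ≈ 2886.0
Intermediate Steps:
T(c) = c²
D(V, n) = √n
a(K, P) = √5*(20 + P) (a(K, P) = √5*(P + 5*4) = √5*(P + 20) = √5*(20 + P))
(a(1*(-1), 5 - 1*5) + 9)² = (√5*(20 + (5 - 1*5)) + 9)² = (√5*(20 + (5 - 5)) + 9)² = (√5*(20 + 0) + 9)² = (√5*20 + 9)² = (20*√5 + 9)² = (9 + 20*√5)²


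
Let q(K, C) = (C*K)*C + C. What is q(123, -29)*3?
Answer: 310242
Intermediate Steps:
q(K, C) = C + K*C² (q(K, C) = K*C² + C = C + K*C²)
q(123, -29)*3 = -29*(1 - 29*123)*3 = -29*(1 - 3567)*3 = -29*(-3566)*3 = 103414*3 = 310242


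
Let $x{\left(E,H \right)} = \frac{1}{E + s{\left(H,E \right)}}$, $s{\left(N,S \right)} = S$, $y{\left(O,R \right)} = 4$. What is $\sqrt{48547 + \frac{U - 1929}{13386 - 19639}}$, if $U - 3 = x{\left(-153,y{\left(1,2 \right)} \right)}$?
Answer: $\frac{\sqrt{116857246597774}}{49062} \approx 220.33$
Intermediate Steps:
$x{\left(E,H \right)} = \frac{1}{2 E}$ ($x{\left(E,H \right)} = \frac{1}{E + E} = \frac{1}{2 E}$)
$U = \frac{917}{306}$ ($U = 3 + \frac{1}{2 \left(-153\right)} = 3 + \frac{1}{2} \left(- \frac{1}{153}\right) = 3 - \frac{1}{306} = \frac{917}{306} \approx 2.9967$)
$\sqrt{48547 + \frac{U - 1929}{13386 - 19639}} = \sqrt{48547 + \frac{\frac{917}{306} - 1929}{13386 - 19639}} = \sqrt{48547 - \frac{589357}{306 \left(-6253\right)}} = \sqrt{48547 - - \frac{589357}{1913418}} = \sqrt{48547 + \frac{589357}{1913418}} = \sqrt{\frac{92891293003}{1913418}} = \frac{\sqrt{116857246597774}}{49062}$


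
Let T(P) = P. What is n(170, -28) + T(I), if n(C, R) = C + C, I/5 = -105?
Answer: -185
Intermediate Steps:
I = -525 (I = 5*(-105) = -525)
n(C, R) = 2*C
n(170, -28) + T(I) = 2*170 - 525 = 340 - 525 = -185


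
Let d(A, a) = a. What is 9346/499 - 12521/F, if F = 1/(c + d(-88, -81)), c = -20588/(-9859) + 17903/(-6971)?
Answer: 34988580826498096/34294817411 ≈ 1.0202e+6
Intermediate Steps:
c = -32986729/68727089 (c = -20588*(-1/9859) + 17903*(-1/6971) = 20588/9859 - 17903/6971 = -32986729/68727089 ≈ -0.47997)
F = -68727089/5599880938 (F = 1/(-32986729/68727089 - 81) = 1/(-5599880938/68727089) = -68727089/5599880938 ≈ -0.012273)
9346/499 - 12521/F = 9346/499 - 12521/(-68727089/5599880938) = 9346*(1/499) - 12521*(-5599880938/68727089) = 9346/499 + 70116109224698/68727089 = 34988580826498096/34294817411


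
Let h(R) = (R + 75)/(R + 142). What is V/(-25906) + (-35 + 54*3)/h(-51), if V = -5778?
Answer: 149767157/310872 ≈ 481.76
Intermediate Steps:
h(R) = (75 + R)/(142 + R)
V/(-25906) + (-35 + 54*3)/h(-51) = -5778/(-25906) + (-35 + 54*3)/(((75 - 51)/(142 - 51))) = -5778*(-1/25906) + (-35 + 162)/((24/91)) = 2889/12953 + 127/(((1/91)*24)) = 2889/12953 + 127/(24/91) = 2889/12953 + 127*(91/24) = 2889/12953 + 11557/24 = 149767157/310872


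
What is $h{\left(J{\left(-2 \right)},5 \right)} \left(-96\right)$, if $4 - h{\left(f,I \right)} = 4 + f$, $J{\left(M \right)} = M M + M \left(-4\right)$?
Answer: $1152$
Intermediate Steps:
$J{\left(M \right)} = M^{2} - 4 M$
$h{\left(f,I \right)} = - f$ ($h{\left(f,I \right)} = 4 - \left(4 + f\right) = - f$)
$h{\left(J{\left(-2 \right)},5 \right)} \left(-96\right) = - \left(-2\right) \left(-4 - 2\right) \left(-96\right) = - \left(-2\right) \left(-6\right) \left(-96\right) = \left(-1\right) 12 \left(-96\right) = \left(-12\right) \left(-96\right) = 1152$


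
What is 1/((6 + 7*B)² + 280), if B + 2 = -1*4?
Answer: 1/1576 ≈ 0.00063452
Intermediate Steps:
B = -6 (B = -2 - 1*4 = -2 - 4 = -6)
1/((6 + 7*B)² + 280) = 1/((6 + 7*(-6))² + 280) = 1/((6 - 42)² + 280) = 1/((-36)² + 280) = 1/(1296 + 280) = 1/1576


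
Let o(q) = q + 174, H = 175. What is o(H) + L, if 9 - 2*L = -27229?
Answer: 13968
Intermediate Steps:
o(q) = 174 + q
L = 13619 (L = 9/2 - ½*(-27229) = 9/2 + 27229/2 = 13619)
o(H) + L = (174 + 175) + 13619 = 349 + 13619 = 13968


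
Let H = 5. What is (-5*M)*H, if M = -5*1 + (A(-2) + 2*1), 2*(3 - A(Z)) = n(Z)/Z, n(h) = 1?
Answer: -25/4 ≈ -6.2500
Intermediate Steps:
A(Z) = 3 - 1/(2*Z)
M = ¼ (M = -5*1 + ((3 - ½/(-2)) + 2*1) = -5 + ((3 - ½*(-½)) + 2) = -5 + ((3 + ¼) + 2) = -5 + (13/4 + 2) = -5 + 21/4 = ¼ ≈ 0.25000)
(-5*M)*H = -5*¼*5 = -5/4*5 = -25/4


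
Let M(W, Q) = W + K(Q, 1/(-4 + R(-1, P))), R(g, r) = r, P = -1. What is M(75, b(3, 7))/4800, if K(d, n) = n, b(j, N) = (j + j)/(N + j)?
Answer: 187/12000 ≈ 0.015583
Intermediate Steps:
b(j, N) = 2*j/(N + j) (b(j, N) = (2*j)/(N + j) = 2*j/(N + j))
M(W, Q) = -⅕ + W (M(W, Q) = W + 1/(-4 - 1) = W + 1/(-5) = W - ⅕ = -⅕ + W)
M(75, b(3, 7))/4800 = (-⅕ + 75)/4800 = (374/5)*(1/4800) = 187/12000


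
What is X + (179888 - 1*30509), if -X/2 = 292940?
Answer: -436501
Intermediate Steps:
X = -585880 (X = -2*292940 = -585880)
X + (179888 - 1*30509) = -585880 + (179888 - 1*30509) = -585880 + (179888 - 30509) = -585880 + 149379 = -436501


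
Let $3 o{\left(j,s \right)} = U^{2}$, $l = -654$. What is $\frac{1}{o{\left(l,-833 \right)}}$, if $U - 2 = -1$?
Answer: $3$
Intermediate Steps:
$U = 1$ ($U = 2 - 1 = 1$)
$o{\left(j,s \right)} = \frac{1}{3}$ ($o{\left(j,s \right)} = \frac{1^{2}}{3} = \frac{1}{3} \cdot 1 = \frac{1}{3}$)
$\frac{1}{o{\left(l,-833 \right)}} = \frac{1}{\frac{1}{3}} = 3$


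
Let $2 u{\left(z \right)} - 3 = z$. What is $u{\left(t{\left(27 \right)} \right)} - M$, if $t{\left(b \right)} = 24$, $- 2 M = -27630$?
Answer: $- \frac{27603}{2} \approx -13802.0$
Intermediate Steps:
$M = 13815$ ($M = \left(- \frac{1}{2}\right) \left(-27630\right) = 13815$)
$u{\left(z \right)} = \frac{3}{2} + \frac{z}{2}$
$u{\left(t{\left(27 \right)} \right)} - M = \left(\frac{3}{2} + \frac{1}{2} \cdot 24\right) - 13815 = \left(\frac{3}{2} + 12\right) - 13815 = \frac{27}{2} - 13815 = - \frac{27603}{2}$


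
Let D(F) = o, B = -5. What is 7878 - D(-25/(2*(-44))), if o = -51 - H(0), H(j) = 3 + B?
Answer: 7927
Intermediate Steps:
H(j) = -2 (H(j) = 3 - 5 = -2)
o = -49 (o = -51 - 1*(-2) = -51 + 2 = -49)
D(F) = -49
7878 - D(-25/(2*(-44))) = 7878 - 1*(-49) = 7878 + 49 = 7927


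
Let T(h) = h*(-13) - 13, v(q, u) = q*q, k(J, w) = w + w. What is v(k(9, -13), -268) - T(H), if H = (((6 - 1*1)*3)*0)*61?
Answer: 689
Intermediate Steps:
k(J, w) = 2*w
v(q, u) = q**2
H = 0 (H = (((6 - 1)*3)*0)*61 = ((5*3)*0)*61 = (15*0)*61 = 0*61 = 0)
T(h) = -13 - 13*h (T(h) = -13*h - 13 = -13 - 13*h)
v(k(9, -13), -268) - T(H) = (2*(-13))**2 - (-13 - 13*0) = (-26)**2 - (-13 + 0) = 676 - 1*(-13) = 676 + 13 = 689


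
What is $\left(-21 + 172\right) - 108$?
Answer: $43$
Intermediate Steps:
$\left(-21 + 172\right) - 108 = 151 - 108 = 43$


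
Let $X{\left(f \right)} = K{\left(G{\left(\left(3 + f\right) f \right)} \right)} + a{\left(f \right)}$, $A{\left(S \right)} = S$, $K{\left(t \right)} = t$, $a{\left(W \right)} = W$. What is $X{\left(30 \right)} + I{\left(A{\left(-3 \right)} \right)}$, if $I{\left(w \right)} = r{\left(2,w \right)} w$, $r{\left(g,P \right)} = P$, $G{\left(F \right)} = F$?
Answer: $1029$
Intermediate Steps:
$I{\left(w \right)} = w^{2}$ ($I{\left(w \right)} = w w = w^{2}$)
$X{\left(f \right)} = f + f \left(3 + f\right)$ ($X{\left(f \right)} = \left(3 + f\right) f + f = f \left(3 + f\right) + f = f + f \left(3 + f\right)$)
$X{\left(30 \right)} + I{\left(A{\left(-3 \right)} \right)} = 30 \left(4 + 30\right) + \left(-3\right)^{2} = 30 \cdot 34 + 9 = 1020 + 9 = 1029$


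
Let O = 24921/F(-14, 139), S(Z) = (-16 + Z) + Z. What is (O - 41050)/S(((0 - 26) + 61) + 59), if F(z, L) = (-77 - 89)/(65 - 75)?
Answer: -3282545/14276 ≈ -229.93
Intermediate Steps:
F(z, L) = 83/5 (F(z, L) = -166/(-10) = -166*(-⅒) = 83/5)
S(Z) = -16 + 2*Z
O = 124605/83 (O = 24921/(83/5) = 24921*(5/83) = 124605/83 ≈ 1501.3)
(O - 41050)/S(((0 - 26) + 61) + 59) = (124605/83 - 41050)/(-16 + 2*(((0 - 26) + 61) + 59)) = -3282545/(83*(-16 + 2*((-26 + 61) + 59))) = -3282545/(83*(-16 + 2*(35 + 59))) = -3282545/(83*(-16 + 2*94)) = -3282545/(83*(-16 + 188)) = -3282545/83/172 = -3282545/83*1/172 = -3282545/14276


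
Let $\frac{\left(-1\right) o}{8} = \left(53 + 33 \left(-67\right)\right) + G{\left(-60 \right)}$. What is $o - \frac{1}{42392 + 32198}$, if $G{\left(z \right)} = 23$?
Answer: $\frac{1273997199}{74590} \approx 17080.0$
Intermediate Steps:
$o = 17080$ ($o = - 8 \left(\left(53 + 33 \left(-67\right)\right) + 23\right) = - 8 \left(\left(53 - 2211\right) + 23\right) = - 8 \left(-2158 + 23\right) = \left(-8\right) \left(-2135\right) = 17080$)
$o - \frac{1}{42392 + 32198} = 17080 - \frac{1}{42392 + 32198} = 17080 - \frac{1}{74590} = \frac{1273997199}{74590}$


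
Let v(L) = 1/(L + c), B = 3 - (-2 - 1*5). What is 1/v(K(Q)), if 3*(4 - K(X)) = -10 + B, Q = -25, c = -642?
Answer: -638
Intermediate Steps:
B = 10 (B = 3 - (-2 - 5) = 3 - 1*(-7) = 3 + 7 = 10)
K(X) = 4 (K(X) = 4 - (-10 + 10)/3 = 4 - 1/3*0 = 4 + 0 = 4)
v(L) = 1/(-642 + L) (v(L) = 1/(L - 642) = 1/(-642 + L))
1/v(K(Q)) = 1/(1/(-642 + 4)) = 1/(1/(-638)) = 1/(-1/638) = -638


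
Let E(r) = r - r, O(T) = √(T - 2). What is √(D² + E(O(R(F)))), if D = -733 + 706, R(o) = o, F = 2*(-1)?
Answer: 27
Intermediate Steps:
F = -2
D = -27
O(T) = √(-2 + T)
E(r) = 0
√(D² + E(O(R(F)))) = √((-27)² + 0) = √(729 + 0) = √729 = 27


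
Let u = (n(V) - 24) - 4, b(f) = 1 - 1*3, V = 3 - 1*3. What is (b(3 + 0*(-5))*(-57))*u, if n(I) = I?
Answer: -3192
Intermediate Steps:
V = 0 (V = 3 - 3 = 0)
b(f) = -2 (b(f) = 1 - 3 = -2)
u = -28 (u = (0 - 24) - 4 = -24 - 4 = -28)
(b(3 + 0*(-5))*(-57))*u = -2*(-57)*(-28) = 114*(-28) = -3192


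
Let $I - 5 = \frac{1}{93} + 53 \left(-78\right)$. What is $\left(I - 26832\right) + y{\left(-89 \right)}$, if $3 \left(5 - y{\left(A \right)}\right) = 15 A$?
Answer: $- \frac{2837522}{93} \approx -30511.0$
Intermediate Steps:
$I = - \frac{383996}{93}$ ($I = 5 + \left(\frac{1}{93} + 53 \left(-78\right)\right) = 5 + \left(\frac{1}{93} - 4134\right) = 5 - \frac{384461}{93} = - \frac{383996}{93} \approx -4129.0$)
$y{\left(A \right)} = 5 - 5 A$ ($y{\left(A \right)} = 5 - \frac{15 A}{3} = 5 - 5 A$)
$\left(I - 26832\right) + y{\left(-89 \right)} = \left(- \frac{383996}{93} - 26832\right) + \left(5 - -445\right) = - \frac{2879372}{93} + \left(5 + 445\right) = - \frac{2879372}{93} + 450 = - \frac{2837522}{93}$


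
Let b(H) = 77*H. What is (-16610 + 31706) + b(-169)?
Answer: 2083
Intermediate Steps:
(-16610 + 31706) + b(-169) = (-16610 + 31706) + 77*(-169) = 15096 - 13013 = 2083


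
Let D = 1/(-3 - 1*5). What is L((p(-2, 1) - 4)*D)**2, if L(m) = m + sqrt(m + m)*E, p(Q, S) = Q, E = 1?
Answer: 33/16 + 3*sqrt(6)/4 ≈ 3.8996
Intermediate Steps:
D = -1/8 (D = 1/(-3 - 5) = 1/(-8) = -1/8 ≈ -0.12500)
L(m) = m + sqrt(2)*sqrt(m) (L(m) = m + sqrt(m + m)*1 = m + sqrt(2*m)*1 = m + (sqrt(2)*sqrt(m))*1 = m + sqrt(2)*sqrt(m))
L((p(-2, 1) - 4)*D)**2 = ((-2 - 4)*(-1/8) + sqrt(2)*sqrt((-2 - 4)*(-1/8)))**2 = (-6*(-1/8) + sqrt(2)*sqrt(-6*(-1/8)))**2 = (3/4 + sqrt(2)*sqrt(3/4))**2 = (3/4 + sqrt(2)*(sqrt(3)/2))**2 = (3/4 + sqrt(6)/2)**2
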